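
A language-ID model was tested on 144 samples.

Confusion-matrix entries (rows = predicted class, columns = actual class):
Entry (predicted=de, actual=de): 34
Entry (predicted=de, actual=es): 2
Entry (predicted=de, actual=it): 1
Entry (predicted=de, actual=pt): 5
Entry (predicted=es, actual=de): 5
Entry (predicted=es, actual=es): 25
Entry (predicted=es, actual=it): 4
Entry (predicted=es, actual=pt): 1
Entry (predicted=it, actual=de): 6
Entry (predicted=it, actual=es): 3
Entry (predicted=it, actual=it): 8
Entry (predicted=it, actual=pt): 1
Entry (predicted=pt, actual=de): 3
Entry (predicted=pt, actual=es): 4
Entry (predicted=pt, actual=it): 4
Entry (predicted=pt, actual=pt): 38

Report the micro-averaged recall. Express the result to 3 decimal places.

Micro-averaging pools counts across classes: ΣTP=105, ΣFP=39, ΣFN=39.
Micro-recall = TP/(TP+FN) on pooled counts = 0.729 (equals overall accuracy in single-label multiclass).

0.729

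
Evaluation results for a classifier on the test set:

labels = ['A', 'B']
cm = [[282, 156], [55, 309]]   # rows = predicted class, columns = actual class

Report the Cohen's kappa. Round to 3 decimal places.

Observed agreement pₒ = trace/N = 591/802 = 0.7369
Expected agreement pₑ = Σ (rowᵢ·colᵢ)/N² = (337·438 + 465·364)/802² = 0.4926
κ = (pₒ − pₑ)/(1 − pₑ) = (0.7369 − 0.4926)/(1 − 0.4926) = 0.481

0.481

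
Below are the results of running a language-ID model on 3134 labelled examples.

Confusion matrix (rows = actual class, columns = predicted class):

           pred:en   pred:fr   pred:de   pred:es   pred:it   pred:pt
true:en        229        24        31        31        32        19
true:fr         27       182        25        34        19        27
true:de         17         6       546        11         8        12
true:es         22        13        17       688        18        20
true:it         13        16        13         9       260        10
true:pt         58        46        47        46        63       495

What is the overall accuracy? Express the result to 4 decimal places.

0.7658

Accuracy = trace / total = (229+182+546+688+260+495=2400) / 3134 = 2400/3134 = 0.7658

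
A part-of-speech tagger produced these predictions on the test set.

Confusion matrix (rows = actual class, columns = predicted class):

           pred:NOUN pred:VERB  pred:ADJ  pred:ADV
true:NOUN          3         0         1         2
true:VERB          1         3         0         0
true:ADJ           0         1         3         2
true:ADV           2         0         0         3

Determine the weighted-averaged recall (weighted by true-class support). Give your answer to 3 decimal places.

Per-class recall (TP/(TP+FN)):
  NOUN: TP=3, FN=0+1+2=3 → 3/6 = 0.5000
  VERB: TP=3, FN=1+0+0=1 → 3/4 = 0.7500
  ADJ: TP=3, FN=0+1+2=3 → 3/6 = 0.5000
  ADV: TP=3, FN=2+0+0=2 → 3/5 = 0.6000
Weighted-recall = Σ (supportᵢ/N)·recallᵢ with N=21: (6/21)·0.5000 + (4/21)·0.7500 + (6/21)·0.5000 + (5/21)·0.6000 = 0.571

0.571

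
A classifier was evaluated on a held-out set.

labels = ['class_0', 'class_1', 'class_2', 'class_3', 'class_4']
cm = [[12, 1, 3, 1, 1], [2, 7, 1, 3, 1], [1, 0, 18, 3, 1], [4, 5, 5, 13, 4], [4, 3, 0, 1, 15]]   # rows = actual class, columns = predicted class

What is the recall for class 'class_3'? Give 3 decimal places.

One-vs-rest for 'class_3': TP = diagonal; FP = other classes predicted 'class_3'; FN = 'class_3' predicted as other.
recall = TP/(TP+FN).
class_3: TP=13, FN=4+5+5+4=18 → 13/31 = 0.4194

0.419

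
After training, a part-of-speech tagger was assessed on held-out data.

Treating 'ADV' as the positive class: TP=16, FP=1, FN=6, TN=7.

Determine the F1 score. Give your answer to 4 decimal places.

Precision = TP/(TP+FP) = 16/17 = 0.9412
Recall = TP/(TP+FN) = 16/22 = 0.7273
F1 = 2·TP/(2·TP+FP+FN) = 32/39 = 0.8205

0.8205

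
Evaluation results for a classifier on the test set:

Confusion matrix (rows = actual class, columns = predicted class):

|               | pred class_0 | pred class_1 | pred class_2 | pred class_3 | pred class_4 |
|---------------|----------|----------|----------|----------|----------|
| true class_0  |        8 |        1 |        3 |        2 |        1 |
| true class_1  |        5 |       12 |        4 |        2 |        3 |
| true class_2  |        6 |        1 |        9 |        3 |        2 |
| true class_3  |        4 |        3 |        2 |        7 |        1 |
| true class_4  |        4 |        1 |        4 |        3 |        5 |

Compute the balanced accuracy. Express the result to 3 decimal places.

0.426

Balanced accuracy = mean of per-class recall.
  class_0: recall = 8/15 = 0.5333
  class_1: recall = 12/26 = 0.4615
  class_2: recall = 9/21 = 0.4286
  class_3: recall = 7/17 = 0.4118
  class_4: recall = 5/17 = 0.2941
Mean = (0.5333 + 0.4615 + 0.4286 + 0.4118 + 0.2941) / 5 = 0.426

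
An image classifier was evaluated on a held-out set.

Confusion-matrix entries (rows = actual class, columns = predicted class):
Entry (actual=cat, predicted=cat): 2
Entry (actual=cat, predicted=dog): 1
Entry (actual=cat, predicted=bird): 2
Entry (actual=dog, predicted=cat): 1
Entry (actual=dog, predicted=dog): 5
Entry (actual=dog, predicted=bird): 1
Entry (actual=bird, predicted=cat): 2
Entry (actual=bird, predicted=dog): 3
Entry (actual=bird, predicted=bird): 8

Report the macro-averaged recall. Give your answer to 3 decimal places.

0.577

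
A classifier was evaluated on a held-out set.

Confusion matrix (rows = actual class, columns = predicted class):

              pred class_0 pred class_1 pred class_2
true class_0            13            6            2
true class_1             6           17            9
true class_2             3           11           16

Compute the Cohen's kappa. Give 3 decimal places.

Observed agreement pₒ = trace/N = 46/83 = 0.5542
Expected agreement pₑ = Σ (rowᵢ·colᵢ)/N² = (21·22 + 32·34 + 30·27)/83² = 0.3426
κ = (pₒ − pₑ)/(1 − pₑ) = (0.5542 − 0.3426)/(1 − 0.3426) = 0.322

0.322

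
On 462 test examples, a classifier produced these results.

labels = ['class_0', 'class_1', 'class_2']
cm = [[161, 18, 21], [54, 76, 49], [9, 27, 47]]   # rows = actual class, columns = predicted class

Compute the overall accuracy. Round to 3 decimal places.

0.615

Accuracy = trace / total = (161+76+47=284) / 462 = 284/462 = 0.615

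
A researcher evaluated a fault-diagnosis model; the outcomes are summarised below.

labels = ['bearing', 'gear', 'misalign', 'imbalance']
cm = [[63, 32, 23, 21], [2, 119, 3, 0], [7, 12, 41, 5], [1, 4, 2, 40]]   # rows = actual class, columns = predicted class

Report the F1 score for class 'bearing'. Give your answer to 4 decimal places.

0.5943

F1 score = 2·TP/(2·TP+FP+FN).
bearing: TP=63, FP=2+7+1=10, FN=32+23+21=76 → 126/212 = 0.59434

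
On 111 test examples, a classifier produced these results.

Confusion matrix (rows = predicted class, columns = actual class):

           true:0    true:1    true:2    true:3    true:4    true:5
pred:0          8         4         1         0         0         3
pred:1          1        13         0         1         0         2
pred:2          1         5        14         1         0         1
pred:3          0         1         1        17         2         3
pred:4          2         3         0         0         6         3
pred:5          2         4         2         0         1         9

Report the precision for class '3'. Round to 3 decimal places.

One-vs-rest for '3': TP = diagonal; FP = other classes predicted '3'; FN = '3' predicted as other.
precision = TP/(TP+FP).
3: TP=17, FP=0+1+1+2+3=7 → 17/24 = 0.7083

0.708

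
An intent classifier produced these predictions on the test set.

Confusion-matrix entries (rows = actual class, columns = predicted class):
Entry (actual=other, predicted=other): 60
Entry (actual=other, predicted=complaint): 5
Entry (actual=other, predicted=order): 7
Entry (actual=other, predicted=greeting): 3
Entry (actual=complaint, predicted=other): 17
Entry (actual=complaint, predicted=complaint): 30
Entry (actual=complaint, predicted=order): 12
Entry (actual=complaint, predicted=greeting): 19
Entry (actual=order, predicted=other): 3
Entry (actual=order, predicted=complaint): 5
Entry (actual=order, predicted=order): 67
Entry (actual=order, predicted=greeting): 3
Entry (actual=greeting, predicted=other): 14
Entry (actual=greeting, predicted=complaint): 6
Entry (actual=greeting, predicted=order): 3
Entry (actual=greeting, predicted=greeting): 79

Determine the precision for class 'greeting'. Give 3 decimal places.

precision = TP/(TP+FP).
greeting: TP=79, FP=3+19+3=25 → 79/104 = 0.7596

0.760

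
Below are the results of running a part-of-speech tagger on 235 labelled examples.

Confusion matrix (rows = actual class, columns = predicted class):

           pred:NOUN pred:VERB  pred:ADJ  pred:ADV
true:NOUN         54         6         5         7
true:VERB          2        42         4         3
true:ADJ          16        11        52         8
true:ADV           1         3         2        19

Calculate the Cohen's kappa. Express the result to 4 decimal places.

0.6045

Observed agreement pₒ = trace/N = 167/235 = 0.71064
Expected agreement pₑ = Σ (rowᵢ·colᵢ)/N² = (72·73 + 51·62 + 87·63 + 25·37)/235² = 0.26843
κ = (pₒ − pₑ)/(1 − pₑ) = (0.71064 − 0.26843)/(1 − 0.26843) = 0.6045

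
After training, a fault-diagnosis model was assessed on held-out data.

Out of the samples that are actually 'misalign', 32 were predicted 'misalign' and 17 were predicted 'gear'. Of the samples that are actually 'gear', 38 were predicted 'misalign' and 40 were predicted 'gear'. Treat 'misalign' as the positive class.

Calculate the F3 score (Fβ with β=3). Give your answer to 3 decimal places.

0.626

Fβ = (1+β²)·TP / ((1+β²)·TP + β²·FN + FP), with β²=9
= 10·32 / (10·32 + 9·17 + 38) = 0.626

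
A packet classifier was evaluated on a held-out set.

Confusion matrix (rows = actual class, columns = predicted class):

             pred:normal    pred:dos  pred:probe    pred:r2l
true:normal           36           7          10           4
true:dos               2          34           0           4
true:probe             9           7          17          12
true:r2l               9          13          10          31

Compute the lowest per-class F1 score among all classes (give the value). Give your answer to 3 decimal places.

0.415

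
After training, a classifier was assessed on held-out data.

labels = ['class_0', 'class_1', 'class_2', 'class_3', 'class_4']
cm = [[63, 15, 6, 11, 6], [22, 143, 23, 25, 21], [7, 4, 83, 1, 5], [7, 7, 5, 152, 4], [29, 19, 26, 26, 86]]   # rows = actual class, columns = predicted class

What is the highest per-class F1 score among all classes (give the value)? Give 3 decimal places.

Per-class F1 score (2·TP/(2·TP+FP+FN)):
  class_0: TP=63, FP=22+7+7+29=65, FN=15+6+11+6=38 → 126/229 = 0.5502
  class_1: TP=143, FP=15+4+7+19=45, FN=22+23+25+21=91 → 286/422 = 0.6777
  class_2: TP=83, FP=6+23+5+26=60, FN=7+4+1+5=17 → 166/243 = 0.6831
  class_3: TP=152, FP=11+25+1+26=63, FN=7+7+5+4=23 → 304/390 = 0.7795
  class_4: TP=86, FP=6+21+5+4=36, FN=29+19+26+26=100 → 172/308 = 0.5584
Highest is class 'class_3' with F1 score = 0.779.

0.779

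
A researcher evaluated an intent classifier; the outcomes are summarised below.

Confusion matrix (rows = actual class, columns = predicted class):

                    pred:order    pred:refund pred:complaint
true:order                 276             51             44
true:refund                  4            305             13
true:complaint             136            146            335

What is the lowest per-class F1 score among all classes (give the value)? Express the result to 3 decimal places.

0.664

Per-class F1 score (2·TP/(2·TP+FP+FN)):
  order: TP=276, FP=4+136=140, FN=51+44=95 → 552/787 = 0.7014
  refund: TP=305, FP=51+146=197, FN=4+13=17 → 610/824 = 0.7403
  complaint: TP=335, FP=44+13=57, FN=136+146=282 → 670/1009 = 0.6640
Lowest is class 'complaint' with F1 score = 0.664.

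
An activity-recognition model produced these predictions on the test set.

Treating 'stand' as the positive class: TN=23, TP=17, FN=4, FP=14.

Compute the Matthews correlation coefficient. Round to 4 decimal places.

0.4154

MCC = (TP·TN − FP·FN) / √((TP+FP)(TP+FN)(TN+FP)(TN+FN))
Numerator = 17·23 − 14·4 = 335
Denominator = √(31·21·37·27) = √650349 = 806.4422
MCC = 335 / 806.4422 = 0.4154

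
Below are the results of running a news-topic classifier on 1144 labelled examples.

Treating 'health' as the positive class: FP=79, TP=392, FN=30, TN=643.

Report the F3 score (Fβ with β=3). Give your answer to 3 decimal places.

0.918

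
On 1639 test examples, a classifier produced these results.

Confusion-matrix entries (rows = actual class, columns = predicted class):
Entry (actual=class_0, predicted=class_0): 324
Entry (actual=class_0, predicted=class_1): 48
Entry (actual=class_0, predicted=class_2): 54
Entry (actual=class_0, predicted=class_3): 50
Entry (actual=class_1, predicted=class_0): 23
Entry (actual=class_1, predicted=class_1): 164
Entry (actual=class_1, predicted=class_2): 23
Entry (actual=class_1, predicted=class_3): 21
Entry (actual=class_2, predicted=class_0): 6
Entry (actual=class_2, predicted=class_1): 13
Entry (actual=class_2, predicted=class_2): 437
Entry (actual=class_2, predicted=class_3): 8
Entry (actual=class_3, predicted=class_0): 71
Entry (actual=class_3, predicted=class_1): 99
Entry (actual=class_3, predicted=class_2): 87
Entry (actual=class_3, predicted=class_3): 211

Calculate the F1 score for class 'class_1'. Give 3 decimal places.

0.591

F1 score = 2·TP/(2·TP+FP+FN).
class_1: TP=164, FP=48+13+99=160, FN=23+23+21=67 → 328/555 = 0.5910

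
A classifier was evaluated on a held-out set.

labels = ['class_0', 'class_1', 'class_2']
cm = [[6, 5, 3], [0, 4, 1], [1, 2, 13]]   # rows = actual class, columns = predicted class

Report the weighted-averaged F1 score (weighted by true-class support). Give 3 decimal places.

0.660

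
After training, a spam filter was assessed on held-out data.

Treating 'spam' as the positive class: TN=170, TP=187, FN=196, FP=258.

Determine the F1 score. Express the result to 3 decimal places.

0.452

Precision = TP/(TP+FP) = 187/445 = 0.4202
Recall = TP/(TP+FN) = 187/383 = 0.4883
F1 = 2·TP/(2·TP+FP+FN) = 374/828 = 0.452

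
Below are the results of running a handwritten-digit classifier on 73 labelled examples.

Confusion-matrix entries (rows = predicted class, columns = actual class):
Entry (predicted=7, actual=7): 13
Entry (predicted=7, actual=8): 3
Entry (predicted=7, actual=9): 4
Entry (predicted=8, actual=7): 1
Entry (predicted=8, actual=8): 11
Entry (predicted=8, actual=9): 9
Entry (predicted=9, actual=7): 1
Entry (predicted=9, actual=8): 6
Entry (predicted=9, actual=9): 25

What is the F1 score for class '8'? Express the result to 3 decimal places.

Take TP from the diagonal, FP from the rest of the '8' prediction marginal, FN from the rest of the '8' actual marginal.
F1 score = 2·TP/(2·TP+FP+FN).
8: TP=11, FP=1+9=10, FN=3+6=9 → 22/41 = 0.5366

0.537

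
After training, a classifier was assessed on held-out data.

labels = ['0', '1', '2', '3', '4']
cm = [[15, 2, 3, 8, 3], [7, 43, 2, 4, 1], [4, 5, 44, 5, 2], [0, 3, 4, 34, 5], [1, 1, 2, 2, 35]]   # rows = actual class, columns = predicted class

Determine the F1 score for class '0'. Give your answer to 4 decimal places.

One-vs-rest for '0': TP = diagonal; FP = other classes predicted '0'; FN = '0' predicted as other.
F1 score = 2·TP/(2·TP+FP+FN).
0: TP=15, FP=7+4+0+1=12, FN=2+3+8+3=16 → 30/58 = 0.51724

0.5172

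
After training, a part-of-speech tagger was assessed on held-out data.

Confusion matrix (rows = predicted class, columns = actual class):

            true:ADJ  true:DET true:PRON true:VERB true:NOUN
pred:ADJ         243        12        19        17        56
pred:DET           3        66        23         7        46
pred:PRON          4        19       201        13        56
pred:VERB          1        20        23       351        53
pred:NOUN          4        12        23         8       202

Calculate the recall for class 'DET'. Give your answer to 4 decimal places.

recall = TP/(TP+FN).
DET: TP=66, FN=12+19+20+12=63 → 66/129 = 0.51163

0.5116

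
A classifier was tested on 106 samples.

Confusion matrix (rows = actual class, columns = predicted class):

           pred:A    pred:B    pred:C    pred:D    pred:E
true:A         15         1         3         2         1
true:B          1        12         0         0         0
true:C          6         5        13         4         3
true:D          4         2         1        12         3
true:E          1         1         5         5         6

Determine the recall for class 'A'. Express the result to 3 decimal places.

recall = TP/(TP+FN).
A: TP=15, FN=1+3+2+1=7 → 15/22 = 0.6818

0.682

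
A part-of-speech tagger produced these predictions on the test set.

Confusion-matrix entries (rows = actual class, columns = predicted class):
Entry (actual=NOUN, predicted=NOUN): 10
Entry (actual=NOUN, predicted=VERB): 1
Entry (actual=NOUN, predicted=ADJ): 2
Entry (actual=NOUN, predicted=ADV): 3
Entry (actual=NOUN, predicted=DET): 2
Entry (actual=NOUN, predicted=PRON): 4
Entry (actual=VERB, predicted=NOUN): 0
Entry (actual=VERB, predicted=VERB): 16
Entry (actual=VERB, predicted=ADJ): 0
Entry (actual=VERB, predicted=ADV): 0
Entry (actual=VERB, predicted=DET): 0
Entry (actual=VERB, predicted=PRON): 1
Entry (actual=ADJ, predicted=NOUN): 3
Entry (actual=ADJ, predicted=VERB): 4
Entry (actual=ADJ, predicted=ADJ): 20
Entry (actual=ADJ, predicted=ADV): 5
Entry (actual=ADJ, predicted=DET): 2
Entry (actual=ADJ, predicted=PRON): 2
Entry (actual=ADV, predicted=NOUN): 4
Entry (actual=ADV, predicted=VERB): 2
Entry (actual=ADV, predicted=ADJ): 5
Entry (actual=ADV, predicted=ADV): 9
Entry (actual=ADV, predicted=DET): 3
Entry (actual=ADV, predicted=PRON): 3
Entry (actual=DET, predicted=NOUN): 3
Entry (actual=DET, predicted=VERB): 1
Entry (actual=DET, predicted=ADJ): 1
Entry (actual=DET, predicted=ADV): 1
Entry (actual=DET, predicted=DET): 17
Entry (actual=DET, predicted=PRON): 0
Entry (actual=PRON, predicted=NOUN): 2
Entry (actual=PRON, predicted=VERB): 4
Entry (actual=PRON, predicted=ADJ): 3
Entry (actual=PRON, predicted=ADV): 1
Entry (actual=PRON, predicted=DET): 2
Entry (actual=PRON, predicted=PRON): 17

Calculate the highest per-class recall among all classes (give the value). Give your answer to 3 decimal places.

0.941

Per-class recall (TP/(TP+FN)):
  NOUN: TP=10, FN=1+2+3+2+4=12 → 10/22 = 0.4545
  VERB: TP=16, FN=0+0+0+0+1=1 → 16/17 = 0.9412
  ADJ: TP=20, FN=3+4+5+2+2=16 → 20/36 = 0.5556
  ADV: TP=9, FN=4+2+5+3+3=17 → 9/26 = 0.3462
  DET: TP=17, FN=3+1+1+1+0=6 → 17/23 = 0.7391
  PRON: TP=17, FN=2+4+3+1+2=12 → 17/29 = 0.5862
Highest is class 'VERB' with recall = 0.941.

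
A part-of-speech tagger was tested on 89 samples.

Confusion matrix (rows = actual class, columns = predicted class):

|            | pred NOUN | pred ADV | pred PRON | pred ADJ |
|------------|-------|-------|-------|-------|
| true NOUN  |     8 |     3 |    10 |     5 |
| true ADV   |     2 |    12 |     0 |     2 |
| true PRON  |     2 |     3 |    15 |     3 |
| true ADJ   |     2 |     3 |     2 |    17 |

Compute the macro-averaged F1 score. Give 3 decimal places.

Per-class F1 score (2·TP/(2·TP+FP+FN)):
  NOUN: TP=8, FP=2+2+2=6, FN=3+10+5=18 → 16/40 = 0.4000
  ADV: TP=12, FP=3+3+3=9, FN=2+0+2=4 → 24/37 = 0.6486
  PRON: TP=15, FP=10+0+2=12, FN=2+3+3=8 → 30/50 = 0.6000
  ADJ: TP=17, FP=5+2+3=10, FN=2+3+2=7 → 34/51 = 0.6667
Macro-F1 score = mean = (0.4000 + 0.6486 + 0.6000 + 0.6667) / 4 = 0.579

0.579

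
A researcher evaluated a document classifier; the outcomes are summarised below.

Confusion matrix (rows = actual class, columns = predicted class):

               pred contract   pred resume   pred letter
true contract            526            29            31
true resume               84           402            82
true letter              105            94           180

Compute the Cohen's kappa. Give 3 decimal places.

Observed agreement pₒ = trace/N = 1108/1533 = 0.7228
Expected agreement pₑ = Σ (rowᵢ·colᵢ)/N² = (586·715 + 568·525 + 379·293)/1533² = 0.3524
κ = (pₒ − pₑ)/(1 − pₑ) = (0.7228 − 0.3524)/(1 − 0.3524) = 0.572

0.572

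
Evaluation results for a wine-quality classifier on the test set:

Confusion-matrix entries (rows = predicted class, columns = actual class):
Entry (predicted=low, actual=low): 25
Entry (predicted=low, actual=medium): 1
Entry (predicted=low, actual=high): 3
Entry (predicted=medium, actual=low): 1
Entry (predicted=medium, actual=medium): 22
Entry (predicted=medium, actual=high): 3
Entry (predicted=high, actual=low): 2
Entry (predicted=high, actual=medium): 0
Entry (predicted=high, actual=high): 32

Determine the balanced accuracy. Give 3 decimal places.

Balanced accuracy = mean of per-class recall.
  low: recall = 25/28 = 0.8929
  medium: recall = 22/23 = 0.9565
  high: recall = 32/38 = 0.8421
Mean = (0.8929 + 0.9565 + 0.8421) / 3 = 0.897

0.897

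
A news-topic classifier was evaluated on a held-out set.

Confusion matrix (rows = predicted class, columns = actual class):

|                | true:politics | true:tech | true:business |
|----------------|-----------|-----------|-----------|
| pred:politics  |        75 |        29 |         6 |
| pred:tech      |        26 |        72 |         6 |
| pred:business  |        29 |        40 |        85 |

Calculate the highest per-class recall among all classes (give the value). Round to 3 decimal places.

Per-class recall (TP/(TP+FN)):
  politics: TP=75, FN=26+29=55 → 75/130 = 0.5769
  tech: TP=72, FN=29+40=69 → 72/141 = 0.5106
  business: TP=85, FN=6+6=12 → 85/97 = 0.8763
Highest is class 'business' with recall = 0.876.

0.876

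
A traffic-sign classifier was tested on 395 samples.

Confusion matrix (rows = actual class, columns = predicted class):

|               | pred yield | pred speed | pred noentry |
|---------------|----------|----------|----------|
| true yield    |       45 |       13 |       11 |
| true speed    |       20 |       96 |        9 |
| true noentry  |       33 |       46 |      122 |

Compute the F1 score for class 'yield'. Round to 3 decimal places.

0.539

F1 score = 2·TP/(2·TP+FP+FN).
yield: TP=45, FP=20+33=53, FN=13+11=24 → 90/167 = 0.5389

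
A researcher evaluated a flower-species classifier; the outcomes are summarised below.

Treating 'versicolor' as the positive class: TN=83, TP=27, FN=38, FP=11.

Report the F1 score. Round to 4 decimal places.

Precision = TP/(TP+FP) = 27/38 = 0.7105
Recall = TP/(TP+FN) = 27/65 = 0.4154
F1 = 2·TP/(2·TP+FP+FN) = 54/103 = 0.5243

0.5243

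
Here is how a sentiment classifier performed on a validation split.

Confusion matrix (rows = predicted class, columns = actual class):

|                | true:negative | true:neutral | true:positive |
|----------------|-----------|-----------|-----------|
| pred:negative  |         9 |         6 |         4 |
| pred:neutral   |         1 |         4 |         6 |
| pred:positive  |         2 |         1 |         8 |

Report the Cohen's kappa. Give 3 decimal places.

0.277

Observed agreement pₒ = trace/N = 21/41 = 0.5122
Expected agreement pₑ = Σ (rowᵢ·colᵢ)/N² = (12·19 + 11·11 + 18·11)/41² = 0.3254
κ = (pₒ − pₑ)/(1 − pₑ) = (0.5122 − 0.3254)/(1 − 0.3254) = 0.277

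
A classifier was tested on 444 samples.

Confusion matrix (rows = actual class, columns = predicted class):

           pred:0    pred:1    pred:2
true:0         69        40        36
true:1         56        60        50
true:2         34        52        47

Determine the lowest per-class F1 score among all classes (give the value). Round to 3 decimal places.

Per-class F1 score (2·TP/(2·TP+FP+FN)):
  0: TP=69, FP=56+34=90, FN=40+36=76 → 138/304 = 0.4539
  1: TP=60, FP=40+52=92, FN=56+50=106 → 120/318 = 0.3774
  2: TP=47, FP=36+50=86, FN=34+52=86 → 94/266 = 0.3534
Lowest is class '2' with F1 score = 0.353.

0.353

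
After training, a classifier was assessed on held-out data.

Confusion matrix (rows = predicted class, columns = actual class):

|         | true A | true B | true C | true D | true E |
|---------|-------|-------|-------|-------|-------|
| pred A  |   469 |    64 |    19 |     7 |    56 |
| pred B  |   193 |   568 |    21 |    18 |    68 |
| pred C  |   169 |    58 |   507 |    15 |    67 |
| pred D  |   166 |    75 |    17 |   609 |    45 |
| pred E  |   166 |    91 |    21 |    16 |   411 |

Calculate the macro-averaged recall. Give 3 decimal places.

0.697

Per-class recall (TP/(TP+FN)):
  A: TP=469, FN=193+169+166+166=694 → 469/1163 = 0.4033
  B: TP=568, FN=64+58+75+91=288 → 568/856 = 0.6636
  C: TP=507, FN=19+21+17+21=78 → 507/585 = 0.8667
  D: TP=609, FN=7+18+15+16=56 → 609/665 = 0.9158
  E: TP=411, FN=56+68+67+45=236 → 411/647 = 0.6352
Macro-recall = mean = (0.4033 + 0.6636 + 0.8667 + 0.9158 + 0.6352) / 5 = 0.697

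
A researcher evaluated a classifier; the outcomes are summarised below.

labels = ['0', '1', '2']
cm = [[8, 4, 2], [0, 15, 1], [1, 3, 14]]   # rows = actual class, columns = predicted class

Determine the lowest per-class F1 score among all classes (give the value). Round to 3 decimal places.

0.696

Per-class F1 score (2·TP/(2·TP+FP+FN)):
  0: TP=8, FP=0+1=1, FN=4+2=6 → 16/23 = 0.6957
  1: TP=15, FP=4+3=7, FN=0+1=1 → 30/38 = 0.7895
  2: TP=14, FP=2+1=3, FN=1+3=4 → 28/35 = 0.8000
Lowest is class '0' with F1 score = 0.696.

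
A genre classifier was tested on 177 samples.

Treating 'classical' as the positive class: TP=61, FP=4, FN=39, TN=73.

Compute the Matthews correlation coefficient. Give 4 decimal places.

MCC = (TP·TN − FP·FN) / √((TP+FP)(TP+FN)(TN+FP)(TN+FN))
Numerator = 61·73 − 4·39 = 4297
Denominator = √(65·100·77·112) = √56056000 = 7487.0555
MCC = 4297 / 7487.0555 = 0.5739

0.5739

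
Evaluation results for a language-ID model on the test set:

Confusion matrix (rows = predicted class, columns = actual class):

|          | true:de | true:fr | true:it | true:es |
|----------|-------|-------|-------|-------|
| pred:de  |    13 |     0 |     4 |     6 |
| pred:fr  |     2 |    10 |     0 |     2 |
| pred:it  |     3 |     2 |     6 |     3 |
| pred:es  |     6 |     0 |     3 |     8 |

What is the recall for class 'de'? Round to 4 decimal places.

0.5417

recall = TP/(TP+FN).
de: TP=13, FN=2+3+6=11 → 13/24 = 0.54167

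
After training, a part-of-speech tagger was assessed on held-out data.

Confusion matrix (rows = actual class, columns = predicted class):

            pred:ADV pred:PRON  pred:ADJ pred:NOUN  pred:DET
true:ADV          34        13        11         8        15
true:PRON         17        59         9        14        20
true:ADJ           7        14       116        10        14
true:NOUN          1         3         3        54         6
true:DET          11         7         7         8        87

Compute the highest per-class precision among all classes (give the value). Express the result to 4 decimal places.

0.7945

Per-class precision (TP/(TP+FP)):
  ADV: TP=34, FP=17+7+1+11=36 → 34/70 = 0.48571
  PRON: TP=59, FP=13+14+3+7=37 → 59/96 = 0.61458
  ADJ: TP=116, FP=11+9+3+7=30 → 116/146 = 0.79452
  NOUN: TP=54, FP=8+14+10+8=40 → 54/94 = 0.57447
  DET: TP=87, FP=15+20+14+6=55 → 87/142 = 0.61268
Highest is class 'ADJ' with precision = 0.7945.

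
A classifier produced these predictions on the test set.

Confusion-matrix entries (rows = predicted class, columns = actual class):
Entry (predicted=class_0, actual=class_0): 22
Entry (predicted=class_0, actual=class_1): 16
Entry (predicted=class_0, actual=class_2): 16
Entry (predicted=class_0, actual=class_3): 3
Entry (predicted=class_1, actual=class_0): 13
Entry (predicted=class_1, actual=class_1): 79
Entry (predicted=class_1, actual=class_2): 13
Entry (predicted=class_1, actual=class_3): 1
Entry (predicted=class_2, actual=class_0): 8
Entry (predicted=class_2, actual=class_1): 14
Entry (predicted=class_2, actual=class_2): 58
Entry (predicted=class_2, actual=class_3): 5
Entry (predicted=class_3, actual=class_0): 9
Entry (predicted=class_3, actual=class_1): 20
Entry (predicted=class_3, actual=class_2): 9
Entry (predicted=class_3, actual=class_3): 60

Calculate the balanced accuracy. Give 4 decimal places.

Balanced accuracy = mean of per-class recall.
  class_0: recall = 22/52 = 0.42308
  class_1: recall = 79/129 = 0.61240
  class_2: recall = 58/96 = 0.60417
  class_3: recall = 60/69 = 0.86957
Mean = (0.42308 + 0.61240 + 0.60417 + 0.86957) / 4 = 0.6273

0.6273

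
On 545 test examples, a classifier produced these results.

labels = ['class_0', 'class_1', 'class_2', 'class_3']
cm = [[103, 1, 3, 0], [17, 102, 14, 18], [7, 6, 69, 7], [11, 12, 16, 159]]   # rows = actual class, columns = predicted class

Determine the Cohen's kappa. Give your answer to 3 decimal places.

Observed agreement pₒ = trace/N = 433/545 = 0.7945
Expected agreement pₑ = Σ (rowᵢ·colᵢ)/N² = (107·138 + 151·121 + 89·102 + 198·184)/545² = 0.2644
κ = (pₒ − pₑ)/(1 − pₑ) = (0.7945 − 0.2644)/(1 − 0.2644) = 0.721

0.721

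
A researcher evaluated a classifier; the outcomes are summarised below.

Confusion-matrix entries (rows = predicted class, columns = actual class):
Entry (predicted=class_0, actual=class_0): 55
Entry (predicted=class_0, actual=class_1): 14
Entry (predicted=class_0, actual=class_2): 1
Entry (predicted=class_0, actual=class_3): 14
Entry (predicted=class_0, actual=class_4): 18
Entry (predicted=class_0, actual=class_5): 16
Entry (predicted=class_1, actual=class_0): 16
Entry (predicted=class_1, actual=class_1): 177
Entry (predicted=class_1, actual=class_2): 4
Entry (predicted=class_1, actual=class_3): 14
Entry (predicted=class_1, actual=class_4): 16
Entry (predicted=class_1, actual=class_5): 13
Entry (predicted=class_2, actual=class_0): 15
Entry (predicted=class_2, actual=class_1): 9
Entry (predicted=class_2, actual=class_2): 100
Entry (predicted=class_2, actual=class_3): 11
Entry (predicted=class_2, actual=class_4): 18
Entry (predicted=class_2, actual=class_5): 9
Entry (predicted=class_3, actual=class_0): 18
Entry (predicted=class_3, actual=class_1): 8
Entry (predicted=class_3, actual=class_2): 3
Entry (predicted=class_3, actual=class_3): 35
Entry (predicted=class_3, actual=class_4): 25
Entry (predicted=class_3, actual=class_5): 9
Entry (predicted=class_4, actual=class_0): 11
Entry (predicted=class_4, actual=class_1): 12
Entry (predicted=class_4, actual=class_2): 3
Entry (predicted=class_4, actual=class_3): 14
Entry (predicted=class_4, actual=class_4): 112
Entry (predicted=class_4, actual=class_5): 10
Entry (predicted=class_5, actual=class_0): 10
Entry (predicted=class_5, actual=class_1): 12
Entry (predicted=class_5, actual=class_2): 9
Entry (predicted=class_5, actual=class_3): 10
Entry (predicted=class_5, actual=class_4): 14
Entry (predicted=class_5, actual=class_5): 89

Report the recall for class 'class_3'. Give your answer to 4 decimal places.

0.3571

Take TP from the diagonal, FP from the rest of the 'class_3' prediction marginal, FN from the rest of the 'class_3' actual marginal.
recall = TP/(TP+FN).
class_3: TP=35, FN=14+14+11+14+10=63 → 35/98 = 0.35714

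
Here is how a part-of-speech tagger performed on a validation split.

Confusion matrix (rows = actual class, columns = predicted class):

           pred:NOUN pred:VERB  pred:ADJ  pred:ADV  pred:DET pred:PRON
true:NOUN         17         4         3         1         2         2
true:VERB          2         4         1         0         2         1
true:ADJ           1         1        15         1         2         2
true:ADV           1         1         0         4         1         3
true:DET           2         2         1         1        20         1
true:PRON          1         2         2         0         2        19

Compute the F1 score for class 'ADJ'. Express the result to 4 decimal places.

0.6818

F1 score = 2·TP/(2·TP+FP+FN).
ADJ: TP=15, FP=3+1+0+1+2=7, FN=1+1+1+2+2=7 → 30/44 = 0.68182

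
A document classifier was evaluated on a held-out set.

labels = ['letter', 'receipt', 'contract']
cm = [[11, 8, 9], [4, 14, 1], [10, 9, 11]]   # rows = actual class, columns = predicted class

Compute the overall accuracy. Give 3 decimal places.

Accuracy = trace / total = (11+14+11=36) / 77 = 36/77 = 0.468

0.468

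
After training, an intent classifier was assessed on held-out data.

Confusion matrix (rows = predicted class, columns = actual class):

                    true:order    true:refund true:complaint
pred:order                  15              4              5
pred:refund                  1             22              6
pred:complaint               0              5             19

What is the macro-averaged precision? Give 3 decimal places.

Per-class precision (TP/(TP+FP)):
  order: TP=15, FP=4+5=9 → 15/24 = 0.6250
  refund: TP=22, FP=1+6=7 → 22/29 = 0.7586
  complaint: TP=19, FP=0+5=5 → 19/24 = 0.7917
Macro-precision = mean = (0.6250 + 0.7586 + 0.7917) / 3 = 0.725

0.725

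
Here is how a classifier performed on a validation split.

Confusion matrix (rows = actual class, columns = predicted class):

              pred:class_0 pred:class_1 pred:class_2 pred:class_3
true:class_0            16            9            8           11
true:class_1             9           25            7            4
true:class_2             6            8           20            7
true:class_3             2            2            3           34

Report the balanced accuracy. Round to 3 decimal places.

0.559

Balanced accuracy = mean of per-class recall.
  class_0: recall = 16/44 = 0.3636
  class_1: recall = 25/45 = 0.5556
  class_2: recall = 20/41 = 0.4878
  class_3: recall = 34/41 = 0.8293
Mean = (0.3636 + 0.5556 + 0.4878 + 0.8293) / 4 = 0.559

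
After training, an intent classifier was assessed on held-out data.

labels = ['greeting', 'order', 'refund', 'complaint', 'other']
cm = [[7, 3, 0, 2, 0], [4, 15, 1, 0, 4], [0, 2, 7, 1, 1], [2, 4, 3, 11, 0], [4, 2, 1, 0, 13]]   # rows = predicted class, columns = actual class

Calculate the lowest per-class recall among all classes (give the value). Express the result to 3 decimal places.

0.412

Per-class recall (TP/(TP+FN)):
  greeting: TP=7, FN=4+0+2+4=10 → 7/17 = 0.4118
  order: TP=15, FN=3+2+4+2=11 → 15/26 = 0.5769
  refund: TP=7, FN=0+1+3+1=5 → 7/12 = 0.5833
  complaint: TP=11, FN=2+0+1+0=3 → 11/14 = 0.7857
  other: TP=13, FN=0+4+1+0=5 → 13/18 = 0.7222
Lowest is class 'greeting' with recall = 0.412.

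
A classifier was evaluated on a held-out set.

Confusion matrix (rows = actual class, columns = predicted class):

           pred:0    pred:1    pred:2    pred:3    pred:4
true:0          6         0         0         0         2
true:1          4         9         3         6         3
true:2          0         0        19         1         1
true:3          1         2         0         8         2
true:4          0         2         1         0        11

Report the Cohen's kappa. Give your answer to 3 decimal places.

0.564

Observed agreement pₒ = trace/N = 53/81 = 0.6543
Expected agreement pₑ = Σ (rowᵢ·colᵢ)/N² = (8·11 + 25·13 + 21·23 + 13·15 + 14·19)/81² = 0.2068
κ = (pₒ − pₑ)/(1 − pₑ) = (0.6543 − 0.2068)/(1 − 0.2068) = 0.564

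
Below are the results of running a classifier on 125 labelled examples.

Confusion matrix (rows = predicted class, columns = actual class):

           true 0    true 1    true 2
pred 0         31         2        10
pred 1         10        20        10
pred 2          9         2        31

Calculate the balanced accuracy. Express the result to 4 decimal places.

0.6871

Balanced accuracy = mean of per-class recall.
  0: recall = 31/50 = 0.62000
  1: recall = 20/24 = 0.83333
  2: recall = 31/51 = 0.60784
Mean = (0.62000 + 0.83333 + 0.60784) / 3 = 0.6871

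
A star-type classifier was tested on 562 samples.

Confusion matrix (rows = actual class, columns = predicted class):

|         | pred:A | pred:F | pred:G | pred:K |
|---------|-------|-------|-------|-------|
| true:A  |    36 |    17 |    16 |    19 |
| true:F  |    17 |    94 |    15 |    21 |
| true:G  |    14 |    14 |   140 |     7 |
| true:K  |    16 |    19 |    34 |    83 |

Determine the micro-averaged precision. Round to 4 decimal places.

0.6281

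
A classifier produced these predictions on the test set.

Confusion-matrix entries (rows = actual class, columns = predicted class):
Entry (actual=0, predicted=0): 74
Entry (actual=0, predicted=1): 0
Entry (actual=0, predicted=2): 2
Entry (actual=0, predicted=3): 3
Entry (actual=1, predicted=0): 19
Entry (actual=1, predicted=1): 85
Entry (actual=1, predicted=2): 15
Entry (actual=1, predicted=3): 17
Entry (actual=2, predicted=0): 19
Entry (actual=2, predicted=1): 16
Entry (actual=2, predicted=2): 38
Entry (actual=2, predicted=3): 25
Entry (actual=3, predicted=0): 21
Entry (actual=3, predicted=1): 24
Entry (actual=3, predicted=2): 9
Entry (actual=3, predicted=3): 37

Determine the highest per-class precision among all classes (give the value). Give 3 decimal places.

0.680

Per-class precision (TP/(TP+FP)):
  0: TP=74, FP=19+19+21=59 → 74/133 = 0.5564
  1: TP=85, FP=0+16+24=40 → 85/125 = 0.6800
  2: TP=38, FP=2+15+9=26 → 38/64 = 0.5938
  3: TP=37, FP=3+17+25=45 → 37/82 = 0.4512
Highest is class '1' with precision = 0.680.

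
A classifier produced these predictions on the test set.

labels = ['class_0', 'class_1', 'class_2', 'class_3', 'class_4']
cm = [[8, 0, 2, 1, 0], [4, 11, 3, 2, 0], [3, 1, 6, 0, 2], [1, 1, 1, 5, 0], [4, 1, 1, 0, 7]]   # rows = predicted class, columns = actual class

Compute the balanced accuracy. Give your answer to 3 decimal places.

0.610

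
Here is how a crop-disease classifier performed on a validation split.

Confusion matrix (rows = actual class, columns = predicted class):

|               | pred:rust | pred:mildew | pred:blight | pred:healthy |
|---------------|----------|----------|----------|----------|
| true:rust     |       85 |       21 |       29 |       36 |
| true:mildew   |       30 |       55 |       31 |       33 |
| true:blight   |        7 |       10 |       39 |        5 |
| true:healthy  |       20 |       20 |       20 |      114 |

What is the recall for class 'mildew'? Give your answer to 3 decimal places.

recall = TP/(TP+FN).
mildew: TP=55, FN=30+31+33=94 → 55/149 = 0.3691

0.369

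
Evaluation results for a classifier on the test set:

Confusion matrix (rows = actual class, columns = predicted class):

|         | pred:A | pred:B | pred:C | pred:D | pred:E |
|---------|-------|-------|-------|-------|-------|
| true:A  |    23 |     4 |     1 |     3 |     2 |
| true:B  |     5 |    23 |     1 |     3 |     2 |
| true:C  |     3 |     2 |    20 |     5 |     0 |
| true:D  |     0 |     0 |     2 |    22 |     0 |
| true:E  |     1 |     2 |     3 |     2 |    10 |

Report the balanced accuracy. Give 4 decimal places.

Balanced accuracy = mean of per-class recall.
  A: recall = 23/33 = 0.69697
  B: recall = 23/34 = 0.67647
  C: recall = 20/30 = 0.66667
  D: recall = 22/24 = 0.91667
  E: recall = 10/18 = 0.55556
Mean = (0.69697 + 0.67647 + 0.66667 + 0.91667 + 0.55556) / 5 = 0.7025

0.7025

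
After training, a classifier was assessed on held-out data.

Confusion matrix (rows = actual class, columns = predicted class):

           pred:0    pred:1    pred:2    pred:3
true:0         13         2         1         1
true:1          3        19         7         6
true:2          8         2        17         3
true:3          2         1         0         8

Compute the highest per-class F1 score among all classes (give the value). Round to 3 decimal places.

0.644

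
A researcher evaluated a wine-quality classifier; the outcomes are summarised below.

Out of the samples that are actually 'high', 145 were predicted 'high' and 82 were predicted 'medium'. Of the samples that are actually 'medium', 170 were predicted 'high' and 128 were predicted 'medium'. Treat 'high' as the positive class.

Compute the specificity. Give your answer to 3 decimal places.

Specificity = TN/(TN+FP) = 128/(128+170) = 0.430

0.430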